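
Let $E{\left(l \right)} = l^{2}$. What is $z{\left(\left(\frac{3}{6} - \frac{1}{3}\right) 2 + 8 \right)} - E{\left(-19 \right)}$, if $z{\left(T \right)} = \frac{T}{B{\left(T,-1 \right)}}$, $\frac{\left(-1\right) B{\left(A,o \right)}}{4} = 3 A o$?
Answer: $- \frac{4331}{12} \approx -360.92$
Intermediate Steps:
$B{\left(A,o \right)} = - 12 A o$ ($B{\left(A,o \right)} = - 4 \cdot 3 A o = - 12 A o$)
$z{\left(T \right)} = \frac{1}{12}$ ($z{\left(T \right)} = \frac{T}{\left(-12\right) T \left(-1\right)} = \frac{T}{12 T} = T \frac{1}{12 T} = \frac{1}{12}$)
$z{\left(\left(\frac{3}{6} - \frac{1}{3}\right) 2 + 8 \right)} - E{\left(-19 \right)} = \frac{1}{12} - \left(-19\right)^{2} = \frac{1}{12} - 361 = - \frac{4331}{12}$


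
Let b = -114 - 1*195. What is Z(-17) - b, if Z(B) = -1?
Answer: 308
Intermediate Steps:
b = -309 (b = -114 - 195 = -309)
Z(-17) - b = -1 - 1*(-309) = -1 + 309 = 308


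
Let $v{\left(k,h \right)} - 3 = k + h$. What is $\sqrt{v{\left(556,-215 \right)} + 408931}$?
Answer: $15 \sqrt{1819} \approx 639.75$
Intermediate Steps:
$v{\left(k,h \right)} = 3 + h + k$ ($v{\left(k,h \right)} = 3 + \left(k + h\right) = 3 + \left(h + k\right) = 3 + h + k$)
$\sqrt{v{\left(556,-215 \right)} + 408931} = \sqrt{\left(3 - 215 + 556\right) + 408931} = \sqrt{344 + 408931} = \sqrt{409275} = 15 \sqrt{1819}$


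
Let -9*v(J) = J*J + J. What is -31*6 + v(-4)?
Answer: -562/3 ≈ -187.33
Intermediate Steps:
v(J) = -J/9 - J²/9 (v(J) = -(J*J + J)/9 = -(J² + J)/9 = -(J + J²)/9 = -J/9 - J²/9)
-31*6 + v(-4) = -31*6 - ⅑*(-4)*(1 - 4) = -186 - ⅑*(-4)*(-3) = -186 - 4/3 = -562/3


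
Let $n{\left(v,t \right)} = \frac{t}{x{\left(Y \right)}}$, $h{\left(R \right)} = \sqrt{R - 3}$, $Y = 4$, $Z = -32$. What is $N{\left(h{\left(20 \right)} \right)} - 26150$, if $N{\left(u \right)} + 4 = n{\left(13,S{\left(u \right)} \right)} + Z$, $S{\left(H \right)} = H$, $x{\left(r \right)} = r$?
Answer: $-26186 + \frac{\sqrt{17}}{4} \approx -26185.0$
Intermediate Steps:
$h{\left(R \right)} = \sqrt{-3 + R}$
$n{\left(v,t \right)} = \frac{t}{4}$
$N{\left(u \right)} = -36 + \frac{u}{4}$ ($N{\left(u \right)} = -4 + \left(\frac{u}{4} - 32\right) = -4 + \left(-32 + \frac{u}{4}\right) = -36 + \frac{u}{4}$)
$N{\left(h{\left(20 \right)} \right)} - 26150 = \left(-36 + \frac{\sqrt{-3 + 20}}{4}\right) - 26150 = \left(-36 + \frac{\sqrt{17}}{4}\right) - 26150 = -26186 + \frac{\sqrt{17}}{4}$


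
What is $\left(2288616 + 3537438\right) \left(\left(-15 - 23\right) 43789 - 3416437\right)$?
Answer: $-29598795436626$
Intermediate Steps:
$\left(2288616 + 3537438\right) \left(\left(-15 - 23\right) 43789 - 3416437\right) = 5826054 \left(\left(-38\right) 43789 - 3416437\right) = 5826054 \left(-1663982 - 3416437\right) = 5826054 \left(-5080419\right) = -29598795436626$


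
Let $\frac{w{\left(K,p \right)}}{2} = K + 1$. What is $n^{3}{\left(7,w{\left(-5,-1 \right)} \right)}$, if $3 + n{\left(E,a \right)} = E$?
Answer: $64$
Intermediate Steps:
$w{\left(K,p \right)} = 2 + 2 K$ ($w{\left(K,p \right)} = 2 \left(K + 1\right) = 2 \left(1 + K\right) = 2 + 2 K$)
$n{\left(E,a \right)} = -3 + E$
$n^{3}{\left(7,w{\left(-5,-1 \right)} \right)} = \left(-3 + 7\right)^{3} = 4^{3} = 64$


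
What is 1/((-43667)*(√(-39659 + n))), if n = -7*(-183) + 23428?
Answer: I*√598/130564330 ≈ 1.8729e-7*I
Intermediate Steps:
n = 24709 (n = 1281 + 23428 = 24709)
1/((-43667)*(√(-39659 + n))) = 1/((-43667)*(√(-39659 + 24709))) = -(-I*√598/2990)/43667 = -(-1)*I*√598/130564330 = I*√598/130564330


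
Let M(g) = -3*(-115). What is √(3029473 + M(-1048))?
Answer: √3029818 ≈ 1740.6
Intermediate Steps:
M(g) = 345
√(3029473 + M(-1048)) = √(3029473 + 345) = √3029818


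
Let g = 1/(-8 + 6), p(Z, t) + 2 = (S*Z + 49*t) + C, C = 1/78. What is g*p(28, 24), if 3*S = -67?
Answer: -42797/156 ≈ -274.34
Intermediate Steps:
C = 1/78 ≈ 0.012821
S = -67/3 (S = (⅓)*(-67) = -67/3 ≈ -22.333)
p(Z, t) = -155/78 + 49*t - 67*Z/3 (p(Z, t) = -2 + ((-67*Z/3 + 49*t) + 1/78) = -2 + ((49*t - 67*Z/3) + 1/78) = -2 + (1/78 + 49*t - 67*Z/3) = -155/78 + 49*t - 67*Z/3)
g = -½ (g = 1/(-2) = -½ ≈ -0.50000)
g*p(28, 24) = -(-155/78 + 49*24 - 67/3*28)/2 = -(-155/78 + 1176 - 1876/3)/2 = -½*42797/78 = -42797/156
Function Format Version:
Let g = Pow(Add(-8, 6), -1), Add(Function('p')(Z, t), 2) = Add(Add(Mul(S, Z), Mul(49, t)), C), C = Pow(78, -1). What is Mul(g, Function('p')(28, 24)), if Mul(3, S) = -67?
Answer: Rational(-42797, 156) ≈ -274.34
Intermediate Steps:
C = Rational(1, 78) ≈ 0.012821
S = Rational(-67, 3) (S = Mul(Rational(1, 3), -67) = Rational(-67, 3) ≈ -22.333)
Function('p')(Z, t) = Add(Rational(-155, 78), Mul(49, t), Mul(Rational(-67, 3), Z)) (Function('p')(Z, t) = Add(-2, Add(Add(Mul(Rational(-67, 3), Z), Mul(49, t)), Rational(1, 78))) = Add(-2, Add(Add(Mul(49, t), Mul(Rational(-67, 3), Z)), Rational(1, 78))) = Add(-2, Add(Rational(1, 78), Mul(49, t), Mul(Rational(-67, 3), Z))) = Add(Rational(-155, 78), Mul(49, t), Mul(Rational(-67, 3), Z)))
g = Rational(-1, 2) (g = Pow(-2, -1) = Rational(-1, 2) ≈ -0.50000)
Mul(g, Function('p')(28, 24)) = Mul(Rational(-1, 2), Add(Rational(-155, 78), Mul(49, 24), Mul(Rational(-67, 3), 28))) = Mul(Rational(-1, 2), Add(Rational(-155, 78), 1176, Rational(-1876, 3))) = Mul(Rational(-1, 2), Rational(42797, 78)) = Rational(-42797, 156)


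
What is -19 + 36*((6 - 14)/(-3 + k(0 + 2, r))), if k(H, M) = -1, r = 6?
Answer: 53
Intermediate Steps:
-19 + 36*((6 - 14)/(-3 + k(0 + 2, r))) = -19 + 36*((6 - 14)/(-3 - 1)) = -19 + 36*(-8/(-4)) = -19 + 36*(-8*(-¼)) = -19 + 36*2 = -19 + 72 = 53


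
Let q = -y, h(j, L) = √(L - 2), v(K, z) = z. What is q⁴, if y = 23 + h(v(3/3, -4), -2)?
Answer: 267161 + 96600*I ≈ 2.6716e+5 + 96600.0*I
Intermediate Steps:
h(j, L) = √(-2 + L)
y = 23 + 2*I (y = 23 + √(-2 - 2) = 23 + √(-4) = 23 + 2*I ≈ 23.0 + 2.0*I)
q = -23 - 2*I (q = -(23 + 2*I) = -23 - 2*I ≈ -23.0 - 2.0*I)
q⁴ = (-23 - 2*I)⁴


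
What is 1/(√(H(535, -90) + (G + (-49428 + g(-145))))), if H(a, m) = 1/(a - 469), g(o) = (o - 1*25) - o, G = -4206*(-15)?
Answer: √59402838/900043 ≈ 0.0085633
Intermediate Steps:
G = 63090
g(o) = -25 (g(o) = (o - 25) - o = (-25 + o) - o = -25)
H(a, m) = 1/(-469 + a)
1/(√(H(535, -90) + (G + (-49428 + g(-145))))) = 1/(√(1/(-469 + 535) + (63090 + (-49428 - 25)))) = 1/(√(1/66 + (63090 - 49453))) = 1/(√(1/66 + 13637)) = 1/(√(900043/66)) = 1/(√59402838/66) = √59402838/900043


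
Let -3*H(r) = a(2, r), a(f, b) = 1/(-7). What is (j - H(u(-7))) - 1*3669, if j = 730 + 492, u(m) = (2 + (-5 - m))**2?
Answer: -51388/21 ≈ -2447.0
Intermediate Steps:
a(f, b) = -1/7
u(m) = (-3 - m)**2
H(r) = 1/21 (H(r) = -1/3*(-1/7) = 1/21)
j = 1222
(j - H(u(-7))) - 1*3669 = (1222 - 1*1/21) - 1*3669 = (1222 - 1/21) - 3669 = 25661/21 - 3669 = -51388/21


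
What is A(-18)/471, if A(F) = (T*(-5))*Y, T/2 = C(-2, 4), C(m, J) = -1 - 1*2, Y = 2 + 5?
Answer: 70/157 ≈ 0.44586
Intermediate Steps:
Y = 7
C(m, J) = -3 (C(m, J) = -1 - 2 = -3)
T = -6 (T = 2*(-3) = -6)
A(F) = 210 (A(F) = -6*(-5)*7 = 30*7 = 210)
A(-18)/471 = 210/471 = 210*(1/471) = 70/157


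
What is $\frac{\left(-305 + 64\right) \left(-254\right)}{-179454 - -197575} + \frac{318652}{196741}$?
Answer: $\frac{17817596466}{3565143661} \approx 4.9977$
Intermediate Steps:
$\frac{\left(-305 + 64\right) \left(-254\right)}{-179454 - -197575} + \frac{318652}{196741} = \frac{\left(-241\right) \left(-254\right)}{-179454 + 197575} + 318652 \cdot \frac{1}{196741} = \frac{61214}{18121} + \frac{318652}{196741} = \frac{17817596466}{3565143661}$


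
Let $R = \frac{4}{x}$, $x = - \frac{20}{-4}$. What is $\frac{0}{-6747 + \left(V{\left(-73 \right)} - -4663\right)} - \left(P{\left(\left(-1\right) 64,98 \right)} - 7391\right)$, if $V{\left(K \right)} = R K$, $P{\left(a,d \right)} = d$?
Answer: $7293$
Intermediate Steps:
$x = 5$ ($x = \left(-20\right) \left(- \frac{1}{4}\right) = 5$)
$R = \frac{4}{5} \approx 0.8$
$V{\left(K \right)} = \frac{4 K}{5}$
$\frac{0}{-6747 + \left(V{\left(-73 \right)} - -4663\right)} - \left(P{\left(\left(-1\right) 64,98 \right)} - 7391\right) = \frac{0}{-6747 + \left(\frac{4}{5} \left(-73\right) - -4663\right)} - \left(98 - 7391\right) = \frac{0}{-6747 + \left(- \frac{292}{5} + 4663\right)} - \left(98 - 7391\right) = \frac{0}{-6747 + \frac{23023}{5}} - -7293 = \frac{0}{- \frac{10712}{5}} + 7293 = 0 \left(- \frac{5}{10712}\right) + 7293 = 0 + 7293 = 7293$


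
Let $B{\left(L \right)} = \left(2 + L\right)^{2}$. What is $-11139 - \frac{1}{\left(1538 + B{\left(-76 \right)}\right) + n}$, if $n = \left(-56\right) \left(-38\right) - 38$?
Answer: $- \frac{101409457}{9104} \approx -11139.0$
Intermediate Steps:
$n = 2090$ ($n = 2128 - 38 = 2090$)
$-11139 - \frac{1}{\left(1538 + B{\left(-76 \right)}\right) + n} = -11139 - \frac{1}{\left(1538 + \left(2 - 76\right)^{2}\right) + 2090} = -11139 - \frac{1}{\left(1538 + \left(-74\right)^{2}\right) + 2090} = -11139 - \frac{1}{\left(1538 + 5476\right) + 2090} = -11139 - \frac{1}{7014 + 2090} = -11139 - \frac{1}{9104} = - \frac{101409457}{9104}$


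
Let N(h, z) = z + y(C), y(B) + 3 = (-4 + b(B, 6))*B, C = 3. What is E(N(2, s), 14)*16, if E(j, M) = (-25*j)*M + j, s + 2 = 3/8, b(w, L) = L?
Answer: -7678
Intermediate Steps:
y(B) = -3 + 2*B (y(B) = -3 + (-4 + 6)*B = -3 + 2*B)
s = -13/8 (s = -2 + 3/8 = -13/8 ≈ -1.6250)
N(h, z) = 3 + z (N(h, z) = z + (-3 + 2*3) = z + (-3 + 6) = z + 3 = 3 + z)
E(j, M) = j - 25*M*j (E(j, M) = -25*M*j + j = j - 25*M*j)
E(N(2, s), 14)*16 = ((3 - 13/8)*(1 - 25*14))*16 = (11*(1 - 350)/8)*16 = ((11/8)*(-349))*16 = -3839/8*16 = -7678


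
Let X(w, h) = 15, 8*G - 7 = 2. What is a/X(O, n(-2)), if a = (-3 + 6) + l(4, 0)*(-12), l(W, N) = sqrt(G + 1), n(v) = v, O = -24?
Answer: 1/5 - sqrt(34)/5 ≈ -0.96619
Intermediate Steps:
G = 9/8 (G = 7/8 + (1/8)*2 = 7/8 + 1/4 = 9/8 ≈ 1.1250)
l(W, N) = sqrt(34)/4 (l(W, N) = sqrt(9/8 + 1) = sqrt(17/8) = sqrt(34)/4)
a = 3 - 3*sqrt(34) (a = (-3 + 6) + (sqrt(34)/4)*(-12) = 3 - 3*sqrt(34) ≈ -14.493)
a/X(O, n(-2)) = (3 - 3*sqrt(34))/15 = (3 - 3*sqrt(34))*(1/15) = 1/5 - sqrt(34)/5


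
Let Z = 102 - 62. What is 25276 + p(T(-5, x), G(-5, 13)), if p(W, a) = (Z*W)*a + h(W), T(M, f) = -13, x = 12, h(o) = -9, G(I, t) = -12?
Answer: 31507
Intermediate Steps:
Z = 40
p(W, a) = -9 + 40*W*a (p(W, a) = (40*W)*a - 9 = 40*W*a - 9 = -9 + 40*W*a)
25276 + p(T(-5, x), G(-5, 13)) = 25276 + (-9 + 40*(-13)*(-12)) = 25276 + (-9 + 6240) = 25276 + 6231 = 31507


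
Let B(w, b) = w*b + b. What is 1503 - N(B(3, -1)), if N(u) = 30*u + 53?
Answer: 1570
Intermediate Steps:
B(w, b) = b + b*w (B(w, b) = b*w + b = b + b*w)
N(u) = 53 + 30*u
1503 - N(B(3, -1)) = 1503 - (53 + 30*(-(1 + 3))) = 1503 - (53 + 30*(-1*4)) = 1503 - (53 + 30*(-4)) = 1503 - (53 - 120) = 1503 - 1*(-67) = 1503 + 67 = 1570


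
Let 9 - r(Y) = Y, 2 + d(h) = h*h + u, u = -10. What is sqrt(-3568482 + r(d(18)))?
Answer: I*sqrt(3568785) ≈ 1889.1*I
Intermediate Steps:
d(h) = -12 + h**2 (d(h) = -2 + (h*h - 10) = -2 + (h**2 - 10) = -2 + (-10 + h**2) = -12 + h**2)
r(Y) = 9 - Y
sqrt(-3568482 + r(d(18))) = sqrt(-3568482 + (9 - (-12 + 18**2))) = sqrt(-3568482 + (9 - (-12 + 324))) = sqrt(-3568482 + (9 - 1*312)) = sqrt(-3568482 + (9 - 312)) = sqrt(-3568482 - 303) = sqrt(-3568785) = I*sqrt(3568785)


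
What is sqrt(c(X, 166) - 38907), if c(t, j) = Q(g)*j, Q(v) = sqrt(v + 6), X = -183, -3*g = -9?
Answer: I*sqrt(38409) ≈ 195.98*I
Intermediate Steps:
g = 3 (g = -1/3*(-9) = 3)
Q(v) = sqrt(6 + v)
c(t, j) = 3*j (c(t, j) = sqrt(6 + 3)*j = sqrt(9)*j = 3*j)
sqrt(c(X, 166) - 38907) = sqrt(3*166 - 38907) = sqrt(498 - 38907) = sqrt(-38409) = I*sqrt(38409)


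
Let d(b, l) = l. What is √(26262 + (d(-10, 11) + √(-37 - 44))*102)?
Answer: √(27384 + 918*I) ≈ 165.5 + 2.773*I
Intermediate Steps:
√(26262 + (d(-10, 11) + √(-37 - 44))*102) = √(26262 + (11 + √(-37 - 44))*102) = √(26262 + (11 + √(-81))*102) = √(26262 + (11 + 9*I)*102) = √(26262 + (1122 + 918*I)) = √(27384 + 918*I)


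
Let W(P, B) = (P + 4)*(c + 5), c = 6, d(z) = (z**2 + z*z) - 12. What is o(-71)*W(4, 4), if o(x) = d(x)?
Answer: 886160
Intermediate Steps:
d(z) = -12 + 2*z**2 (d(z) = (z**2 + z**2) - 12 = 2*z**2 - 12 = -12 + 2*z**2)
o(x) = -12 + 2*x**2
W(P, B) = 44 + 11*P (W(P, B) = (P + 4)*(6 + 5) = (4 + P)*11 = 44 + 11*P)
o(-71)*W(4, 4) = (-12 + 2*(-71)**2)*(44 + 11*4) = (-12 + 2*5041)*(44 + 44) = (-12 + 10082)*88 = 10070*88 = 886160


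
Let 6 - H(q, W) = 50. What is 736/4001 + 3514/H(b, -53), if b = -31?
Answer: -7013565/88022 ≈ -79.680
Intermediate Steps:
H(q, W) = -44 (H(q, W) = 6 - 1*50 = 6 - 50 = -44)
736/4001 + 3514/H(b, -53) = 736/4001 + 3514/(-44) = 736*(1/4001) + 3514*(-1/44) = 736/4001 - 1757/22 = -7013565/88022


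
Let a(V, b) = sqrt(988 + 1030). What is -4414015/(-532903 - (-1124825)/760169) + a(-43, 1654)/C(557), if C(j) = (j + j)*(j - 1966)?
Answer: 3355397368535/405095215782 - sqrt(2018)/1569626 ≈ 8.2830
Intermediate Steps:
a(V, b) = sqrt(2018)
C(j) = 2*j*(-1966 + j) (C(j) = (2*j)*(-1966 + j) = 2*j*(-1966 + j))
-4414015/(-532903 - (-1124825)/760169) + a(-43, 1654)/C(557) = -4414015/(-532903 - (-1124825)/760169) + sqrt(2018)/((2*557*(-1966 + 557))) = -4414015/(-532903 - (-1124825)/760169) + sqrt(2018)/((2*557*(-1409))) = -4414015/(-532903 - 1*(-1124825/760169)) + sqrt(2018)/(-1569626) = -4414015/(-532903 + 1124825/760169) + sqrt(2018)*(-1/1569626) = -4414015/(-405095215782/760169) - sqrt(2018)/1569626 = -4414015*(-760169/405095215782) - sqrt(2018)/1569626 = 3355397368535/405095215782 - sqrt(2018)/1569626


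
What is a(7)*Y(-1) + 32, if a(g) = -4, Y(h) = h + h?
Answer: 40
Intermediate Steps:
Y(h) = 2*h
a(7)*Y(-1) + 32 = -8*(-1) + 32 = -4*(-2) + 32 = 8 + 32 = 40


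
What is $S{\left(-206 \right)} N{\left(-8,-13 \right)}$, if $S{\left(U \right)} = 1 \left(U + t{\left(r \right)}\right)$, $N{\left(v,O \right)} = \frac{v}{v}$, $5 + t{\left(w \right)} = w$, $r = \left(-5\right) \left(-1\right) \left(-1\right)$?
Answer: $-216$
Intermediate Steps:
$r = -5$ ($r = 5 \left(-1\right) = -5$)
$t{\left(w \right)} = -5 + w$
$N{\left(v,O \right)} = 1$
$S{\left(U \right)} = -10 + U$ ($S{\left(U \right)} = 1 \left(U - 10\right) = 1 \left(-10 + U\right) = -10 + U$)
$S{\left(-206 \right)} N{\left(-8,-13 \right)} = \left(-10 - 206\right) 1 = \left(-216\right) 1 = -216$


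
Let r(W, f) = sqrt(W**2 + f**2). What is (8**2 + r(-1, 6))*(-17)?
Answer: -1088 - 17*sqrt(37) ≈ -1191.4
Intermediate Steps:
(8**2 + r(-1, 6))*(-17) = (8**2 + sqrt((-1)**2 + 6**2))*(-17) = (64 + sqrt(1 + 36))*(-17) = (64 + sqrt(37))*(-17) = -1088 - 17*sqrt(37)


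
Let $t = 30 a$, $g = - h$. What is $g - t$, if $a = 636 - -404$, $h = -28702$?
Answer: $-2498$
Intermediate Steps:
$g = 28702$ ($g = \left(-1\right) \left(-28702\right) = 28702$)
$a = 1040$ ($a = 636 + 404 = 1040$)
$t = 31200$ ($t = 30 \cdot 1040 = 31200$)
$g - t = 28702 - 31200 = -2498$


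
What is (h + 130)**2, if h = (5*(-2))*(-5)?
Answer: 32400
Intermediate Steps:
h = 50 (h = -10*(-5) = 50)
(h + 130)**2 = (50 + 130)**2 = 180**2 = 32400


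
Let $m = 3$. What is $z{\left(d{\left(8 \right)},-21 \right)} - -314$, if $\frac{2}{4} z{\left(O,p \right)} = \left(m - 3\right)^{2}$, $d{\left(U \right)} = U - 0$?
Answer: $314$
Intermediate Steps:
$d{\left(U \right)} = U$ ($d{\left(U \right)} = U + 0 = U$)
$z{\left(O,p \right)} = 0$ ($z{\left(O,p \right)} = 2 \left(3 - 3\right)^{2} = 2 \cdot 0^{2} = 2 \cdot 0 = 0$)
$z{\left(d{\left(8 \right)},-21 \right)} - -314 = 0 - -314 = 0 + \left(-990 + 1304\right) = 0 + 314 = 314$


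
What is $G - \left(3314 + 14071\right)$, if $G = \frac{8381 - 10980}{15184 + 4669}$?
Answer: $- \frac{345147004}{19853} \approx -17385.0$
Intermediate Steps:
$G = - \frac{2599}{19853} \approx -0.13091$
$G - \left(3314 + 14071\right) = - \frac{2599}{19853} - \left(3314 + 14071\right) = - \frac{2599}{19853} - 17385 = - \frac{345147004}{19853}$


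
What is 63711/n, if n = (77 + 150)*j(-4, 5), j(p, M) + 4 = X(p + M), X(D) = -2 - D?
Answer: -63711/1589 ≈ -40.095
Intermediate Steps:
j(p, M) = -6 - M - p (j(p, M) = -4 + (-2 - (p + M)) = -4 + (-2 - (M + p)) = -4 + (-2 + (-M - p)) = -4 + (-2 - M - p) = -6 - M - p)
n = -1589 (n = (77 + 150)*(-6 - 1*5 - 1*(-4)) = 227*(-6 - 5 + 4) = 227*(-7) = -1589)
63711/n = 63711/(-1589) = 63711*(-1/1589) = -63711/1589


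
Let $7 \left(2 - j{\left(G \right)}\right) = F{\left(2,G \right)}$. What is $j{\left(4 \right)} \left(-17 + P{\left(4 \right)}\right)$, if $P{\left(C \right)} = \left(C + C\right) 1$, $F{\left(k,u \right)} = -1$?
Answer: $- \frac{135}{7} \approx -19.286$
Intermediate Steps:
$j{\left(G \right)} = \frac{15}{7}$ ($j{\left(G \right)} = 2 - - \frac{1}{7} = 2 + \frac{1}{7} = \frac{15}{7}$)
$P{\left(C \right)} = 2 C$ ($P{\left(C \right)} = 2 C 1 = 2 C$)
$j{\left(4 \right)} \left(-17 + P{\left(4 \right)}\right) = \frac{15 \left(-17 + 2 \cdot 4\right)}{7} = \frac{15 \left(-17 + 8\right)}{7} = \frac{15}{7} \left(-9\right) = - \frac{135}{7}$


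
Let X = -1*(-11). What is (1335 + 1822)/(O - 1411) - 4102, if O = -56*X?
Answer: -8317911/2027 ≈ -4103.6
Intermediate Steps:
X = 11
O = -616 (O = -56*11 = -616)
(1335 + 1822)/(O - 1411) - 4102 = (1335 + 1822)/(-616 - 1411) - 4102 = 3157/(-2027) - 4102 = 3157*(-1/2027) - 4102 = -3157/2027 - 4102 = -8317911/2027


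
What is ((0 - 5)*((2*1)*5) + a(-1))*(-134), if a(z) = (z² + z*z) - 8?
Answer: 7504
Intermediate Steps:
a(z) = -8 + 2*z² (a(z) = (z² + z²) - 8 = 2*z² - 8 = -8 + 2*z²)
((0 - 5)*((2*1)*5) + a(-1))*(-134) = ((0 - 5)*((2*1)*5) + (-8 + 2*(-1)²))*(-134) = (-10*5 + (-8 + 2*1))*(-134) = (-5*10 + (-8 + 2))*(-134) = (-50 - 6)*(-134) = -56*(-134) = 7504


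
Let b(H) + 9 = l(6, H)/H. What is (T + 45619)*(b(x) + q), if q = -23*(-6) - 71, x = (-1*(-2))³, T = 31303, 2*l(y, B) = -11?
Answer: 35268737/8 ≈ 4.4086e+6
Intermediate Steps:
l(y, B) = -11/2 (l(y, B) = (½)*(-11) = -11/2)
x = 8 (x = 2³ = 8)
b(H) = -9 - 11/(2*H)
q = 67 (q = 138 - 71 = 67)
(T + 45619)*(b(x) + q) = (31303 + 45619)*((-9 - 11/2/8) + 67) = 76922*((-9 - 11/2*⅛) + 67) = 76922*((-9 - 11/16) + 67) = 76922*(-155/16 + 67) = 76922*(917/16) = 35268737/8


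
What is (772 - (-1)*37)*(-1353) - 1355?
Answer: -1095932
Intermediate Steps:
(772 - (-1)*37)*(-1353) - 1355 = (772 - 1*(-37))*(-1353) - 1355 = (772 + 37)*(-1353) - 1355 = 809*(-1353) - 1355 = -1094577 - 1355 = -1095932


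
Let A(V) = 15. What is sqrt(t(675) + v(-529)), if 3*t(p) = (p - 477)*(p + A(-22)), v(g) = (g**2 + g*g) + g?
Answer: sqrt(604693) ≈ 777.62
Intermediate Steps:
v(g) = g + 2*g**2 (v(g) = (g**2 + g**2) + g = 2*g**2 + g = g + 2*g**2)
t(p) = (-477 + p)*(15 + p)/3 (t(p) = ((p - 477)*(p + 15))/3 = ((-477 + p)*(15 + p))/3 = (-477 + p)*(15 + p)/3)
sqrt(t(675) + v(-529)) = sqrt((-2385 - 154*675 + (1/3)*675**2) - 529*(1 + 2*(-529))) = sqrt((-2385 - 103950 + (1/3)*455625) - 529*(1 - 1058)) = sqrt((-2385 - 103950 + 151875) - 529*(-1057)) = sqrt(45540 + 559153) = sqrt(604693)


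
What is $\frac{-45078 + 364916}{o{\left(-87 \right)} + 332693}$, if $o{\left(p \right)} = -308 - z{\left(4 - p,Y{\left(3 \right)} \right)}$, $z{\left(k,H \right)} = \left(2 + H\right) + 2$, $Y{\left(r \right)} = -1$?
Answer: $\frac{159919}{166191} \approx 0.96226$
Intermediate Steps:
$z{\left(k,H \right)} = 4 + H$
$o{\left(p \right)} = -311$ ($o{\left(p \right)} = -308 - \left(4 - 1\right) = -308 - 3 = -311$)
$\frac{-45078 + 364916}{o{\left(-87 \right)} + 332693} = \frac{-45078 + 364916}{-311 + 332693} = \frac{319838}{332382} = 319838 \cdot \frac{1}{332382} = \frac{159919}{166191}$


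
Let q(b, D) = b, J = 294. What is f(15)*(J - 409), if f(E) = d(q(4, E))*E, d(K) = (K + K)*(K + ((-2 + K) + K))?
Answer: -138000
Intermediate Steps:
d(K) = 2*K*(-2 + 3*K) (d(K) = (2*K)*(K + (-2 + 2*K)) = (2*K)*(-2 + 3*K) = 2*K*(-2 + 3*K))
f(E) = 80*E (f(E) = (2*4*(-2 + 3*4))*E = (2*4*(-2 + 12))*E = (2*4*10)*E = 80*E)
f(15)*(J - 409) = (80*15)*(294 - 409) = 1200*(-115) = -138000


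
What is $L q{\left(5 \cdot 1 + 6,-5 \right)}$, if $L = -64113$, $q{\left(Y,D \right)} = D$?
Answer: $320565$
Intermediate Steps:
$L q{\left(5 \cdot 1 + 6,-5 \right)} = \left(-64113\right) \left(-5\right) = 320565$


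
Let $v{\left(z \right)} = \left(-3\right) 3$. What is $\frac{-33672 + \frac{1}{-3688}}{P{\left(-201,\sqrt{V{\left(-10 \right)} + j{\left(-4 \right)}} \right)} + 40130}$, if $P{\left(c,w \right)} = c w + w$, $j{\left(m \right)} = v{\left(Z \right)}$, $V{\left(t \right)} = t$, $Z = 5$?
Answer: $- \frac{498343718381}{594202040720} - \frac{124182337 i \sqrt{19}}{29710102036} \approx -0.83868 - 0.018219 i$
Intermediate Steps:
$v{\left(z \right)} = -9$
$j{\left(m \right)} = -9$
$P{\left(c,w \right)} = w + c w$
$\frac{-33672 + \frac{1}{-3688}}{P{\left(-201,\sqrt{V{\left(-10 \right)} + j{\left(-4 \right)}} \right)} + 40130} = \frac{-33672 + \frac{1}{-3688}}{\sqrt{-10 - 9} \left(1 - 201\right) + 40130} = \frac{-33672 - \frac{1}{3688}}{\sqrt{-19} \left(-200\right) + 40130} = - \frac{124182337}{3688 \left(i \sqrt{19} \left(-200\right) + 40130\right)} = - \frac{124182337}{3688 \left(- 200 i \sqrt{19} + 40130\right)} = - \frac{124182337}{3688 \left(40130 - 200 i \sqrt{19}\right)}$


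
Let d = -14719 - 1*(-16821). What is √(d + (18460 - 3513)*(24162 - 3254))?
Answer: √312513978 ≈ 17678.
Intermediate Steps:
d = 2102 (d = -14719 + 16821 = 2102)
√(d + (18460 - 3513)*(24162 - 3254)) = √(2102 + (18460 - 3513)*(24162 - 3254)) = √(2102 + 14947*20908) = √(2102 + 312511876) = √312513978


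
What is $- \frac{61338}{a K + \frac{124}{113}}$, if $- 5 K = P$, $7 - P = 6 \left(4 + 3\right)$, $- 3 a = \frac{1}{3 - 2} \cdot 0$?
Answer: $- \frac{3465597}{62} \approx -55897.0$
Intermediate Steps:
$a = 0$ ($a = - \frac{\frac{1}{3 - 2} \cdot 0}{3} = - \frac{1^{-1} \cdot 0}{3} = - \frac{1 \cdot 0}{3} = \left(- \frac{1}{3}\right) 0 = 0$)
$P = -35$ ($P = 7 - 6 \left(4 + 3\right) = 7 - 6 \cdot 7 = 7 - 42 = -35$)
$K = 7$ ($K = \left(- \frac{1}{5}\right) \left(-35\right) = 7$)
$- \frac{61338}{a K + \frac{124}{113}} = - \frac{61338}{0 \cdot 7 + \frac{124}{113}} = - \frac{61338}{0 + 124 \cdot \frac{1}{113}} = - \frac{61338}{0 + \frac{124}{113}} = - \frac{61338}{\frac{124}{113}} = \left(-61338\right) \frac{113}{124} = - \frac{3465597}{62}$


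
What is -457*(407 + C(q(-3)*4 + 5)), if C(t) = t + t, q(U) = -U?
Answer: -201537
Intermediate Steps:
C(t) = 2*t
-457*(407 + C(q(-3)*4 + 5)) = -457*(407 + 2*(-1*(-3)*4 + 5)) = -457*(407 + 2*(3*4 + 5)) = -457*(407 + 2*(12 + 5)) = -457*(407 + 2*17) = -457*(407 + 34) = -457*441 = -201537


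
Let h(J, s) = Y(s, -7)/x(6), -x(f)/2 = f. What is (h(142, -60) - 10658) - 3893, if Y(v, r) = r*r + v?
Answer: -174601/12 ≈ -14550.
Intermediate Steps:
Y(v, r) = v + r² (Y(v, r) = r² + v = v + r²)
x(f) = -2*f
h(J, s) = -49/12 - s/12 (h(J, s) = (s + (-7)²)/((-2*6)) = (s + 49)/(-12) = (49 + s)*(-1/12) = -49/12 - s/12)
(h(142, -60) - 10658) - 3893 = ((-49/12 - 1/12*(-60)) - 10658) - 3893 = ((-49/12 + 5) - 10658) - 3893 = (11/12 - 10658) - 3893 = -127885/12 - 3893 = -174601/12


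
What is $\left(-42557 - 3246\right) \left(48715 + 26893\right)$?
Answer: $-3463073224$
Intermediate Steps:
$\left(-42557 - 3246\right) \left(48715 + 26893\right) = \left(-45803\right) 75608 = -3463073224$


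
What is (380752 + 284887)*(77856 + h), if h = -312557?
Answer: -156226138939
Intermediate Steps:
(380752 + 284887)*(77856 + h) = (380752 + 284887)*(77856 - 312557) = 665639*(-234701) = -156226138939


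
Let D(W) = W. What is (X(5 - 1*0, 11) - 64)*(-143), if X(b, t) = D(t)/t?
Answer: 9009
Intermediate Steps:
X(b, t) = 1 (X(b, t) = t/t = 1)
(X(5 - 1*0, 11) - 64)*(-143) = (1 - 64)*(-143) = -63*(-143) = 9009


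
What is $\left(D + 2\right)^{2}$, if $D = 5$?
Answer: $49$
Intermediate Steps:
$\left(D + 2\right)^{2} = \left(5 + 2\right)^{2} = 7^{2} = 49$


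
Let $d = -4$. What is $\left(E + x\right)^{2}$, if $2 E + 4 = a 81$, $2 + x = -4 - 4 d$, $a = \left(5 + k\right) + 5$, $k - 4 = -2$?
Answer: $244036$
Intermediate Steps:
$k = 2$ ($k = 4 - 2 = 2$)
$a = 12$ ($a = \left(5 + 2\right) + 5 = 7 + 5 = 12$)
$x = 10$ ($x = -2 - -12 = -2 + \left(-4 + 16\right) = -2 + 12 = 10$)
$E = 484$ ($E = -2 + \frac{12 \cdot 81}{2} = -2 + \frac{1}{2} \cdot 972 = -2 + 486 = 484$)
$\left(E + x\right)^{2} = \left(484 + 10\right)^{2} = 494^{2} = 244036$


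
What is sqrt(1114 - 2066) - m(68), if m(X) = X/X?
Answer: -1 + 2*I*sqrt(238) ≈ -1.0 + 30.854*I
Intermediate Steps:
m(X) = 1
sqrt(1114 - 2066) - m(68) = sqrt(1114 - 2066) - 1*1 = sqrt(-952) - 1 = 2*I*sqrt(238) - 1 = -1 + 2*I*sqrt(238)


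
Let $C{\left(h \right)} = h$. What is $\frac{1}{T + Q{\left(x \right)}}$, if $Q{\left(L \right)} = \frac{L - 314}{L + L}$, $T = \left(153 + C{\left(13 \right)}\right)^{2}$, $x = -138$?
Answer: $\frac{69}{1901477} \approx 3.6288 \cdot 10^{-5}$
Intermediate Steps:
$T = 27556$ ($T = \left(153 + 13\right)^{2} = 166^{2} = 27556$)
$Q{\left(L \right)} = \frac{-314 + L}{2 L}$
$\frac{1}{T + Q{\left(x \right)}} = \frac{1}{27556 + \frac{-314 - 138}{2 \left(-138\right)}} = \frac{1}{27556 + \frac{1}{2} \left(- \frac{1}{138}\right) \left(-452\right)} = \frac{1}{27556 + \frac{113}{69}} = \frac{1}{\frac{1901477}{69}} = \frac{69}{1901477}$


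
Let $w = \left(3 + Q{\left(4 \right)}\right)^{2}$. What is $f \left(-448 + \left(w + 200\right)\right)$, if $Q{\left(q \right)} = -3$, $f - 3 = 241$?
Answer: $-60512$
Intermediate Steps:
$f = 244$ ($f = 3 + 241 = 244$)
$w = 0$ ($w = \left(3 - 3\right)^{2} = 0^{2} = 0$)
$f \left(-448 + \left(w + 200\right)\right) = 244 \left(-448 + \left(0 + 200\right)\right) = 244 \left(-448 + 200\right) = 244 \left(-248\right) = -60512$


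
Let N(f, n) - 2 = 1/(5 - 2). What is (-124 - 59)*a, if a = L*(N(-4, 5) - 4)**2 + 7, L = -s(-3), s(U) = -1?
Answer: -5368/3 ≈ -1789.3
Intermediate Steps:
N(f, n) = 7/3 (N(f, n) = 2 + 1/(5 - 2) = 2 + 1/3 = 7/3)
L = 1 (L = -1*(-1) = 1)
a = 88/9 (a = 1*(7/3 - 4)**2 + 7 = 1*(-5/3)**2 + 7 = 1*(25/9) + 7 = 25/9 + 7 = 88/9 ≈ 9.7778)
(-124 - 59)*a = (-124 - 59)*(88/9) = -183*88/9 = -5368/3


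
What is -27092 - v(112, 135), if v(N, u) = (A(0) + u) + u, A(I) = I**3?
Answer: -27362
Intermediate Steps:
v(N, u) = 2*u (v(N, u) = (0**3 + u) + u = (0 + u) + u = u + u = 2*u)
-27092 - v(112, 135) = -27092 - 2*135 = -27092 - 1*270 = -27092 - 270 = -27362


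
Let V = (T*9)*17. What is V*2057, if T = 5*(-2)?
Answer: -3147210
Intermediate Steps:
T = -10
V = -1530 (V = -10*9*17 = -90*17 = -1530)
V*2057 = -1530*2057 = -3147210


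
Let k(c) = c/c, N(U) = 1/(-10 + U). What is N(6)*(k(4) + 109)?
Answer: -55/2 ≈ -27.500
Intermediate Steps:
k(c) = 1
N(6)*(k(4) + 109) = (1 + 109)/(-10 + 6) = 110/(-4) = -¼*110 = -55/2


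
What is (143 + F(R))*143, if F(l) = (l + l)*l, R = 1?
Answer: 20735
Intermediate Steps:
F(l) = 2*l² (F(l) = (2*l)*l = 2*l²)
(143 + F(R))*143 = (143 + 2*1²)*143 = (143 + 2*1)*143 = (143 + 2)*143 = 145*143 = 20735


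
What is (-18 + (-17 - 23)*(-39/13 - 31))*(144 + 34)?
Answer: 238876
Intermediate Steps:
(-18 + (-17 - 23)*(-39/13 - 31))*(144 + 34) = (-18 - 40*(-39*1/13 - 31))*178 = (-18 - 40*(-3 - 31))*178 = (-18 - 40*(-34))*178 = (-18 + 1360)*178 = 1342*178 = 238876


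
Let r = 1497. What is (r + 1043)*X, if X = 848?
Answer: 2153920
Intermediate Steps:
(r + 1043)*X = (1497 + 1043)*848 = 2540*848 = 2153920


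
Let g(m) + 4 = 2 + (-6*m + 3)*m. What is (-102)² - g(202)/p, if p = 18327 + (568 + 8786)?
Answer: 288237344/27681 ≈ 10413.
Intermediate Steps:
g(m) = -2 + m*(3 - 6*m) (g(m) = -4 + (2 + (-6*m + 3)*m) = -4 + (2 + (3 - 6*m)*m) = -4 + (2 + m*(3 - 6*m)) = -2 + m*(3 - 6*m))
p = 27681 (p = 18327 + 9354 = 27681)
(-102)² - g(202)/p = (-102)² - (-2 - 6*202² + 3*202)/27681 = 10404 - (-2 - 6*40804 + 606)/27681 = 10404 - (-2 - 244824 + 606)/27681 = 10404 - (-244220)/27681 = 10404 - 1*(-244220/27681) = 10404 + 244220/27681 = 288237344/27681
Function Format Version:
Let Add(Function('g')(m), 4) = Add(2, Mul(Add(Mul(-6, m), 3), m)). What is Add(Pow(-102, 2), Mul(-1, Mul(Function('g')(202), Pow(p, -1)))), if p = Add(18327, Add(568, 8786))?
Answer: Rational(288237344, 27681) ≈ 10413.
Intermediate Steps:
Function('g')(m) = Add(-2, Mul(m, Add(3, Mul(-6, m)))) (Function('g')(m) = Add(-4, Add(2, Mul(Add(Mul(-6, m), 3), m))) = Add(-4, Add(2, Mul(Add(3, Mul(-6, m)), m))) = Add(-4, Add(2, Mul(m, Add(3, Mul(-6, m))))) = Add(-2, Mul(m, Add(3, Mul(-6, m)))))
p = 27681 (p = Add(18327, 9354) = 27681)
Add(Pow(-102, 2), Mul(-1, Mul(Function('g')(202), Pow(p, -1)))) = Add(Pow(-102, 2), Mul(-1, Mul(Add(-2, Mul(-6, Pow(202, 2)), Mul(3, 202)), Pow(27681, -1)))) = Add(10404, Mul(-1, Mul(Add(-2, Mul(-6, 40804), 606), Rational(1, 27681)))) = Add(10404, Mul(-1, Mul(Add(-2, -244824, 606), Rational(1, 27681)))) = Add(10404, Mul(-1, Mul(-244220, Rational(1, 27681)))) = Add(10404, Mul(-1, Rational(-244220, 27681))) = Add(10404, Rational(244220, 27681)) = Rational(288237344, 27681)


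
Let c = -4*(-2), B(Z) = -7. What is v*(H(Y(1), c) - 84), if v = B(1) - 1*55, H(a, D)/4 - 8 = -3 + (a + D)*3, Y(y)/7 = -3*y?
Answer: 13640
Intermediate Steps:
Y(y) = -21*y (Y(y) = 7*(-3*y) = -21*y)
c = 8
H(a, D) = 20 + 12*D + 12*a (H(a, D) = 32 + 4*(-3 + (a + D)*3) = 32 + 4*(-3 + (D + a)*3) = 32 + 4*(-3 + (3*D + 3*a)) = 32 + 4*(-3 + 3*D + 3*a) = 32 + (-12 + 12*D + 12*a) = 20 + 12*D + 12*a)
v = -62 (v = -7 - 1*55 = -7 - 55 = -62)
v*(H(Y(1), c) - 84) = -62*((20 + 12*8 + 12*(-21*1)) - 84) = -62*((20 + 96 + 12*(-21)) - 84) = -62*((20 + 96 - 252) - 84) = -62*(-136 - 84) = -62*(-220) = 13640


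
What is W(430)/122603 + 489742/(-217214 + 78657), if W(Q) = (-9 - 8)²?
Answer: -60003795453/16987503871 ≈ -3.5322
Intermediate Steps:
W(Q) = 289 (W(Q) = (-17)² = 289)
W(430)/122603 + 489742/(-217214 + 78657) = 289/122603 + 489742/(-217214 + 78657) = 289*(1/122603) + 489742/(-138557) = 289/122603 + 489742*(-1/138557) = 289/122603 - 489742/138557 = -60003795453/16987503871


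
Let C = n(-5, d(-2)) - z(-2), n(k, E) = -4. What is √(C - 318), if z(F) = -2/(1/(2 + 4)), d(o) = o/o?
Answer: I*√310 ≈ 17.607*I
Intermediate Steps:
d(o) = 1
z(F) = -12 (z(F) = -2/(1/6) = -2/⅙ = -2*6 = -12)
C = 8 (C = -4 - 1*(-12) = -4 + 12 = 8)
√(C - 318) = √(8 - 318) = √(-310) = I*√310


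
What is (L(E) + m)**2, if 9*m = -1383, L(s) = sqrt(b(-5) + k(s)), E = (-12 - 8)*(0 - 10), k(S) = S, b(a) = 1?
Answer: 214330/9 - 922*sqrt(201)/3 ≈ 19457.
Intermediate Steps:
E = 200 (E = -20*(-10) = 200)
L(s) = sqrt(1 + s)
m = -461/3 (m = (1/9)*(-1383) = -461/3 ≈ -153.67)
(L(E) + m)**2 = (sqrt(1 + 200) - 461/3)**2 = (sqrt(201) - 461/3)**2 = (-461/3 + sqrt(201))**2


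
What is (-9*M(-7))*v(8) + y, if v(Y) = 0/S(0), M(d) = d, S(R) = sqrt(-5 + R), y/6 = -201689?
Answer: -1210134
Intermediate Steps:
y = -1210134 (y = 6*(-201689) = -1210134)
v(Y) = 0 (v(Y) = 0/(sqrt(-5 + 0)) = 0/(sqrt(-5)) = 0/((I*sqrt(5))) = 0*(-I*sqrt(5)/5) = 0)
(-9*M(-7))*v(8) + y = -9*(-7)*0 - 1210134 = 63*0 - 1210134 = 0 - 1210134 = -1210134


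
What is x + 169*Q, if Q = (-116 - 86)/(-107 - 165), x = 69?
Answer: 26453/136 ≈ 194.51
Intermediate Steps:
Q = 101/136 (Q = -202/(-272) = -202*(-1/272) = 101/136 ≈ 0.74265)
x + 169*Q = 69 + 169*(101/136) = 69 + 17069/136 = 26453/136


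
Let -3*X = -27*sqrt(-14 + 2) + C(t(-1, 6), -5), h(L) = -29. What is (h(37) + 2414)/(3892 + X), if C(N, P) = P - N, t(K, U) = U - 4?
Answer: 83591865/136501237 - 386370*I*sqrt(3)/136501237 ≈ 0.61239 - 0.0049026*I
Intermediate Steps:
t(K, U) = -4 + U
X = 7/3 + 18*I*sqrt(3) (X = -(-27*sqrt(-14 + 2) + (-5 - (-4 + 6)))/3 = -(-54*I*sqrt(3) + (-5 - 1*2))/3 = -(-54*I*sqrt(3) + (-5 - 2))/3 = -(-54*I*sqrt(3) - 7)/3 = -(-7 - 54*I*sqrt(3))/3 = 7/3 + 18*I*sqrt(3) ≈ 2.3333 + 31.177*I)
(h(37) + 2414)/(3892 + X) = (-29 + 2414)/(3892 + (7/3 + 18*I*sqrt(3))) = 2385/(11683/3 + 18*I*sqrt(3))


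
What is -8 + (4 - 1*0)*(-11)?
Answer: -52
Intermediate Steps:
-8 + (4 - 1*0)*(-11) = -8 + (4 + 0)*(-11) = -8 + 4*(-11) = -8 - 44 = -52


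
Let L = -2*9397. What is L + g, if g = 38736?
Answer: 19942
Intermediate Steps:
L = -18794
L + g = -18794 + 38736 = 19942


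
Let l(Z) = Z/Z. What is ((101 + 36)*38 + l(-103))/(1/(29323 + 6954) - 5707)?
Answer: -188894339/207032838 ≈ -0.91239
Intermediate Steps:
l(Z) = 1
((101 + 36)*38 + l(-103))/(1/(29323 + 6954) - 5707) = ((101 + 36)*38 + 1)/(1/(29323 + 6954) - 5707) = (137*38 + 1)/(1/36277 - 5707) = (5206 + 1)/(1/36277 - 5707) = 5207/(-207032838/36277) = 5207*(-36277/207032838) = -188894339/207032838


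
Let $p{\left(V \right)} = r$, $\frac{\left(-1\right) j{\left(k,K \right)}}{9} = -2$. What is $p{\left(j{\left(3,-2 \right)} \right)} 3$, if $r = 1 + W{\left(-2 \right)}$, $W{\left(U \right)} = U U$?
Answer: $15$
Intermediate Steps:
$W{\left(U \right)} = U^{2}$
$j{\left(k,K \right)} = 18$ ($j{\left(k,K \right)} = \left(-9\right) \left(-2\right) = 18$)
$r = 5$ ($r = 1 + \left(-2\right)^{2} = 1 + 4 = 5$)
$p{\left(V \right)} = 5$
$p{\left(j{\left(3,-2 \right)} \right)} 3 = 5 \cdot 3 = 15$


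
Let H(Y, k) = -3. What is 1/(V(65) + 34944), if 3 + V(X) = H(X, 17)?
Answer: 1/34938 ≈ 2.8622e-5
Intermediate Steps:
V(X) = -6 (V(X) = -3 - 3 = -6)
1/(V(65) + 34944) = 1/(-6 + 34944) = 1/34938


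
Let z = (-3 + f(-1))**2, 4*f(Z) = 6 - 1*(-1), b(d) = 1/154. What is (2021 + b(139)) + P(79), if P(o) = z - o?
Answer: 2394477/1232 ≈ 1943.6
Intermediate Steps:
b(d) = 1/154
f(Z) = 7/4 (f(Z) = (6 - 1*(-1))/4 = (6 + 1)/4 = (1/4)*7 = 7/4)
z = 25/16 (z = (-3 + 7/4)**2 = (-5/4)**2 = 25/16 ≈ 1.5625)
P(o) = 25/16 - o
(2021 + b(139)) + P(79) = (2021 + 1/154) + (25/16 - 1*79) = 311235/154 + (25/16 - 79) = 311235/154 - 1239/16 = 2394477/1232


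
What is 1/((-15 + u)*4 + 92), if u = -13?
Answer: -1/20 ≈ -0.050000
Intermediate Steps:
1/((-15 + u)*4 + 92) = 1/((-15 - 13)*4 + 92) = 1/(-28*4 + 92) = 1/(-112 + 92) = 1/(-20) = -1/20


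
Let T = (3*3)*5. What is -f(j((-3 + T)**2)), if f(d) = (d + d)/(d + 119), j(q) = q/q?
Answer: -1/60 ≈ -0.016667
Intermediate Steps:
T = 45 (T = 9*5 = 45)
j(q) = 1
f(d) = 2*d/(119 + d) (f(d) = (2*d)/(119 + d) = 2*d/(119 + d))
-f(j((-3 + T)**2)) = -2/(119 + 1) = -2/120 = -1*1/60 = -1/60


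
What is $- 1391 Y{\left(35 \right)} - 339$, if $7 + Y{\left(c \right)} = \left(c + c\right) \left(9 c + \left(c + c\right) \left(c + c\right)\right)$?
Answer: $-507775152$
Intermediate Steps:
$Y{\left(c \right)} = -7 + 2 c \left(4 c^{2} + 9 c\right)$ ($Y{\left(c \right)} = -7 + \left(c + c\right) \left(9 c + \left(c + c\right) \left(c + c\right)\right) = -7 + 2 c \left(9 c + 2 c 2 c\right) = -7 + 2 c \left(9 c + 4 c^{2}\right) = -7 + 2 c \left(4 c^{2} + 9 c\right)$)
$- 1391 Y{\left(35 \right)} - 339 = - 1391 \left(-7 + 8 \cdot 35^{3} + 18 \cdot 35^{2}\right) - 339 = - 1391 \left(-7 + 8 \cdot 42875 + 18 \cdot 1225\right) - 339 = - 1391 \left(-7 + 343000 + 22050\right) - 339 = \left(-1391\right) 365043 - 339 = -507774813 - 339 = -507775152$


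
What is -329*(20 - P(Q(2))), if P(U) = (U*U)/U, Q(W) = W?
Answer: -5922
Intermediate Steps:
P(U) = U (P(U) = U**2/U = U)
-329*(20 - P(Q(2))) = -329*(20 - 1*2) = -329*(20 - 2) = -329*18 = -5922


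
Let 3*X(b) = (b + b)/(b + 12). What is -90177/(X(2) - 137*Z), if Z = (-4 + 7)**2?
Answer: 1893717/25891 ≈ 73.142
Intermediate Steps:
X(b) = 2*b/(3*(12 + b)) (X(b) = ((b + b)/(b + 12))/3 = ((2*b)/(12 + b))/3 = (2*b/(12 + b))/3 = 2*b/(3*(12 + b)))
Z = 9 (Z = 3**2 = 9)
-90177/(X(2) - 137*Z) = -90177/((2/3)*2/(12 + 2) - 137*9) = -90177/((2/3)*2/14 - 1233) = -90177/((2/3)*2*(1/14) - 1233) = -90177/(2/21 - 1233) = -90177/(-25891/21) = -90177*(-21/25891) = 1893717/25891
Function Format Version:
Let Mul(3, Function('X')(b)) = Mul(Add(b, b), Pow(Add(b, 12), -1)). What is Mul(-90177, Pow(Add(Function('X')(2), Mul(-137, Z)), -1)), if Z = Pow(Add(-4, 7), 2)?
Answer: Rational(1893717, 25891) ≈ 73.142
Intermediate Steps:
Function('X')(b) = Mul(Rational(2, 3), b, Pow(Add(12, b), -1)) (Function('X')(b) = Mul(Rational(1, 3), Mul(Add(b, b), Pow(Add(b, 12), -1))) = Mul(Rational(1, 3), Mul(Mul(2, b), Pow(Add(12, b), -1))) = Mul(Rational(1, 3), Mul(2, b, Pow(Add(12, b), -1))) = Mul(Rational(2, 3), b, Pow(Add(12, b), -1)))
Z = 9 (Z = Pow(3, 2) = 9)
Mul(-90177, Pow(Add(Function('X')(2), Mul(-137, Z)), -1)) = Mul(-90177, Pow(Add(Mul(Rational(2, 3), 2, Pow(Add(12, 2), -1)), Mul(-137, 9)), -1)) = Mul(-90177, Pow(Add(Mul(Rational(2, 3), 2, Pow(14, -1)), -1233), -1)) = Mul(-90177, Pow(Add(Mul(Rational(2, 3), 2, Rational(1, 14)), -1233), -1)) = Mul(-90177, Pow(Add(Rational(2, 21), -1233), -1)) = Mul(-90177, Pow(Rational(-25891, 21), -1)) = Mul(-90177, Rational(-21, 25891)) = Rational(1893717, 25891)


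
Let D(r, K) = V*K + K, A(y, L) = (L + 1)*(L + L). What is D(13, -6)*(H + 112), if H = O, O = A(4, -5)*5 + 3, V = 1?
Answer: -3780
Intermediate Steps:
A(y, L) = 2*L*(1 + L) (A(y, L) = (1 + L)*(2*L) = 2*L*(1 + L))
D(r, K) = 2*K (D(r, K) = 1*K + K = K + K = 2*K)
O = 203 (O = (2*(-5)*(1 - 5))*5 + 3 = (2*(-5)*(-4))*5 + 3 = 40*5 + 3 = 200 + 3 = 203)
H = 203
D(13, -6)*(H + 112) = (2*(-6))*(203 + 112) = -12*315 = -3780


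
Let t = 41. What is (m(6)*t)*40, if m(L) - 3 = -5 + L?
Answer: 6560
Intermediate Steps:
m(L) = -2 + L (m(L) = 3 + (-5 + L) = -2 + L)
(m(6)*t)*40 = ((-2 + 6)*41)*40 = (4*41)*40 = 164*40 = 6560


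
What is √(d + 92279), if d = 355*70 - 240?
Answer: √116889 ≈ 341.89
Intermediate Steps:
d = 24610 (d = 24850 - 240 = 24610)
√(d + 92279) = √(24610 + 92279) = √116889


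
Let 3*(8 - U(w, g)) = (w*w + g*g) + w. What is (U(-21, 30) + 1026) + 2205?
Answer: 2799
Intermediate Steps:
U(w, g) = 8 - w/3 - g²/3 - w²/3 (U(w, g) = 8 - ((w*w + g*g) + w)/3 = 8 - ((w² + g²) + w)/3 = 8 - ((g² + w²) + w)/3 = 8 - (w + g² + w²)/3 = 8 + (-w/3 - g²/3 - w²/3) = 8 - w/3 - g²/3 - w²/3)
(U(-21, 30) + 1026) + 2205 = ((8 - ⅓*(-21) - ⅓*30² - ⅓*(-21)²) + 1026) + 2205 = ((8 + 7 - ⅓*900 - ⅓*441) + 1026) + 2205 = ((8 + 7 - 300 - 147) + 1026) + 2205 = (-432 + 1026) + 2205 = 594 + 2205 = 2799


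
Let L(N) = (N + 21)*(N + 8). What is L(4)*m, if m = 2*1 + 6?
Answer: 2400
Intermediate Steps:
L(N) = (8 + N)*(21 + N) (L(N) = (21 + N)*(8 + N) = (8 + N)*(21 + N))
m = 8 (m = 2 + 6 = 8)
L(4)*m = (168 + 4² + 29*4)*8 = (168 + 16 + 116)*8 = 300*8 = 2400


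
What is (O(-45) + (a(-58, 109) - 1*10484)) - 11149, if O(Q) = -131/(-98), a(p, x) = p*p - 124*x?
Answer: -3114799/98 ≈ -31784.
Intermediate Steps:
a(p, x) = p² - 124*x
O(Q) = 131/98 (O(Q) = -131*(-1/98) = 131/98)
(O(-45) + (a(-58, 109) - 1*10484)) - 11149 = (131/98 + (((-58)² - 124*109) - 1*10484)) - 11149 = (131/98 + ((3364 - 13516) - 10484)) - 11149 = (131/98 + (-10152 - 10484)) - 11149 = (131/98 - 20636) - 11149 = -2022197/98 - 11149 = -3114799/98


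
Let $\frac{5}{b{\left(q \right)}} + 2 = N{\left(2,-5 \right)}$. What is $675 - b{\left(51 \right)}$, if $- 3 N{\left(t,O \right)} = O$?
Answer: $690$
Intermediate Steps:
$N{\left(t,O \right)} = - \frac{O}{3}$
$b{\left(q \right)} = -15$ ($b{\left(q \right)} = \frac{5}{-2 - - \frac{5}{3}} = \frac{5}{-2 + \frac{5}{3}} = \frac{5}{- \frac{1}{3}} = 5 \left(-3\right) = -15$)
$675 - b{\left(51 \right)} = 675 - -15 = 675 + 15 = 690$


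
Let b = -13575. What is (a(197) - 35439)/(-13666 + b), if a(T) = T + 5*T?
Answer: 34257/27241 ≈ 1.2576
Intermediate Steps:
a(T) = 6*T
(a(197) - 35439)/(-13666 + b) = (6*197 - 35439)/(-13666 - 13575) = (1182 - 35439)/(-27241) = -34257*(-1/27241) = 34257/27241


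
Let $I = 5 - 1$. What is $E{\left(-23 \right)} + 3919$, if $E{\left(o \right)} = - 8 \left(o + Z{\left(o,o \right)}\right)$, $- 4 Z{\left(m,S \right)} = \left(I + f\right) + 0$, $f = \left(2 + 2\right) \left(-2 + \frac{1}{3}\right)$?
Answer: $\frac{12293}{3} \approx 4097.7$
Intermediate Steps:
$I = 4$ ($I = 5 - 1 = 4$)
$f = - \frac{20}{3}$ ($f = 4 \left(-2 + \frac{1}{3}\right) = 4 \left(- \frac{5}{3}\right) = - \frac{20}{3} \approx -6.6667$)
$Z{\left(m,S \right)} = \frac{2}{3}$ ($Z{\left(m,S \right)} = - \frac{\left(4 - \frac{20}{3}\right) + 0}{4} = - \frac{- \frac{8}{3} + 0}{4} = \left(- \frac{1}{4}\right) \left(- \frac{8}{3}\right) = \frac{2}{3}$)
$E{\left(o \right)} = - \frac{16}{3} - 8 o$ ($E{\left(o \right)} = - 8 \left(o + \frac{2}{3}\right) = - 8 \left(\frac{2}{3} + o\right) = - \frac{16}{3} - 8 o$)
$E{\left(-23 \right)} + 3919 = \left(- \frac{16}{3} - -184\right) + 3919 = \left(- \frac{16}{3} + 184\right) + 3919 = \frac{536}{3} + 3919 = \frac{12293}{3}$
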